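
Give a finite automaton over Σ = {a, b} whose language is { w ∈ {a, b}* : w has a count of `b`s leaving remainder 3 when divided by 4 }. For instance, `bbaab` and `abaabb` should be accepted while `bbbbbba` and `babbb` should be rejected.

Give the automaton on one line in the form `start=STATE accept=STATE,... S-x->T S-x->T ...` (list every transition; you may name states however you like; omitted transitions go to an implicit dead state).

The only thing that matters is how many `b`s have appeared, reduced mod 4. Use one state per residue: q0 for 0, …, q3 for 3. Reading `b` moves to the next residue; anything else stays put. q3 is accepting.
        a   b  
>  q0   q0  q1 
   q1   q1  q2 
   q2   q2  q3 
 * q3   q3  q0 
(> = start, * = accepting)

start=q0 accept=q3 q0-a->q0 q0-b->q1 q1-a->q1 q1-b->q2 q2-a->q2 q2-b->q3 q3-a->q3 q3-b->q0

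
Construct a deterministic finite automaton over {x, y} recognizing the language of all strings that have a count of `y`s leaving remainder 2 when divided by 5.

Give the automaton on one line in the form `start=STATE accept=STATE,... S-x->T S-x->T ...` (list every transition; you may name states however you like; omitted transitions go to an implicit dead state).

start=q0 accept=q2 q0-x->q0 q0-y->q1 q1-x->q1 q1-y->q2 q2-x->q2 q2-y->q3 q3-x->q3 q3-y->q4 q4-x->q4 q4-y->q0

Keep the running count of `y`s modulo 5: each `y` advances along the cycle q0 → q1 → q2 → q3 → q4 → q0 while other symbols loop. Accept at q2.
5 states suffice.
        x   y  
>  q0   q0  q1 
   q1   q1  q2 
 * q2   q2  q3 
   q3   q3  q4 
   q4   q4  q0 
(> = start, * = accepting)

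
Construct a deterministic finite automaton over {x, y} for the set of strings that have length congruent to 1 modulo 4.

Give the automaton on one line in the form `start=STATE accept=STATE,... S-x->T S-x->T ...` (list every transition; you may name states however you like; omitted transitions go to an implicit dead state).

start=q0 accept=q1 q0-x->q1 q0-y->q1 q1-x->q2 q1-y->q2 q2-x->q3 q2-y->q3 q3-x->q0 q3-y->q0

Count input length modulo 4: every symbol advances one step around the cycle q0 → q1 → q2 → q3 → q0. Accept at q1.
        x   y  
>  q0   q1  q1 
 * q1   q2  q2 
   q2   q3  q3 
   q3   q0  q0 
(> = start, * = accepting)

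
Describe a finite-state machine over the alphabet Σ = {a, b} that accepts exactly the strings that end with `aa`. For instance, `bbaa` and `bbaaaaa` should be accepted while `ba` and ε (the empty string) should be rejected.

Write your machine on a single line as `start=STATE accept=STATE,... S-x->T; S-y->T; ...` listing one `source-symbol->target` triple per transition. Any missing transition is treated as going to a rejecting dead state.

start=q0; accept=q2; q0-a->q1; q0-b->q0; q1-a->q2; q1-b->q0; q2-a->q2; q2-b->q0

Remember how much of `aa` the current input suffix matches. State q0 means no match yet; q1 means the last symbol is `a`; q2 means the last 2 symbols are `aa`. Only q2 accepts. On a mismatch, fall back to the longest proper suffix that is still a prefix of `aa`.
        a   b  
>  q0   q1  q0 
   q1   q2  q0 
 * q2   q2  q0 
(> = start, * = accepting)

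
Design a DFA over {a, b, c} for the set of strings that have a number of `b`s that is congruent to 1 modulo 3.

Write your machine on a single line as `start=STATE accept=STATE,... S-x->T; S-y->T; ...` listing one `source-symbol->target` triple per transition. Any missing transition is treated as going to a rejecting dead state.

The only thing that matters is how many `b`s have appeared, reduced mod 3. Use one state per residue: s0 for 0, …, s2 for 2. Reading `b` moves to the next residue; anything else stays put. s1 is accepting.
With 3 states:
        a   b   c  
>  s0   s0  s1  s0 
 * s1   s1  s2  s1 
   s2   s2  s0  s2 
(> = start, * = accepting)

start=s0; accept=s1; s0-a->s0; s0-b->s1; s0-c->s0; s1-a->s1; s1-b->s2; s1-c->s1; s2-a->s2; s2-b->s0; s2-c->s2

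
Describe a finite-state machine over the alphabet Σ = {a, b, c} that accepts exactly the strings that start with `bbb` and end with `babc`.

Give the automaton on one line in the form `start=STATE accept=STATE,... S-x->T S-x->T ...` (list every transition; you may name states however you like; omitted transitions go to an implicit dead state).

start=s0 accept=s8 s0-a->s1 s0-b->s2 s0-c->s1 s1-a->s1 s1-b->s1 s1-c->s1 s2-a->s1 s2-b->s3 s2-c->s1 s3-a->s1 s3-b->s4 s3-c->s1 s4-a->s5 s4-b->s4 s4-c->s6 s5-a->s6 s5-b->s7 s5-c->s6 s6-a->s6 s6-b->s4 s6-c->s6 s7-a->s5 s7-b->s4 s7-c->s8 s8-a->s6 s8-b->s4 s8-c->s6

Run two small machines in parallel and take their product. One (5 states) tracks whether the input so far still matches the prefix `bbb`; the other (5 states) tracks how much of the suffix `babc` has currently been matched. Each combined state is a pair, one component from each; accept when both components accept. Minimizing collapses redundant product states.
A 9-state machine:
        a   b   c  
>  s0   s1  s2  s1 
   s1   s1  s1  s1 
   s2   s1  s3  s1 
   s3   s1  s4  s1 
   s4   s5  s4  s6 
   s5   s6  s7  s6 
   s6   s6  s4  s6 
   s7   s5  s4  s8 
 * s8   s6  s4  s6 
(> = start, * = accepting)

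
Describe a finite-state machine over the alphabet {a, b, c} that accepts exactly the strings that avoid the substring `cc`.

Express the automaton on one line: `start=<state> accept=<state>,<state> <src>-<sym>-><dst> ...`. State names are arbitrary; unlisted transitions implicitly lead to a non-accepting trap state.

start=q0 accept=q0,q1 q0-a->q0 q0-b->q0 q0-c->q1 q1-a->q0 q1-b->q0 q1-c->q2 q2-a->q2 q2-b->q2 q2-c->q2

Track partial matches of the forbidden pattern `cc`. State q2 is a dead state reached once `cc` has occurred; every other state accepts. q0 means no part of `cc` is currently matched.
        a   b   c  
>* q0   q0  q0  q1 
 * q1   q0  q0  q2 
   q2   q2  q2  q2 
(> = start, * = accepting)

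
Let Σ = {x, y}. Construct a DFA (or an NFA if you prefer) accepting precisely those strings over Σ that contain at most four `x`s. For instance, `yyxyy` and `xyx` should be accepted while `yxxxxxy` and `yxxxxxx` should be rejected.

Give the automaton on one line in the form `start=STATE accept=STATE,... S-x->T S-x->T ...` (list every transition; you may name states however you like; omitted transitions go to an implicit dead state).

Only the number of `x`s matters, and only up to 5. Make a chain S0 → S1 → S2 → S3 → S4 → S5 advanced by each `x` (with S5 absorbing); every other symbol self-loops. The accepting set is {S0, S1, S2, S3, S4}.
6 states suffice.
        x   y  
>* S0   S1  S0 
 * S1   S2  S1 
 * S2   S3  S2 
 * S3   S4  S3 
 * S4   S5  S4 
   S5   S5  S5 
(> = start, * = accepting)

start=S0 accept=S0,S1,S2,S3,S4 S0-x->S1 S0-y->S0 S1-x->S2 S1-y->S1 S2-x->S3 S2-y->S2 S3-x->S4 S3-y->S3 S4-x->S5 S4-y->S4 S5-x->S5 S5-y->S5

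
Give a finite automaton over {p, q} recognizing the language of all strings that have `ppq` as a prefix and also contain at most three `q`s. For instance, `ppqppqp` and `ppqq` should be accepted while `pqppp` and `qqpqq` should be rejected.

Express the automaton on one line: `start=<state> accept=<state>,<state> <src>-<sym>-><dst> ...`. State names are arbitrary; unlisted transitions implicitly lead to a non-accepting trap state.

Run two small machines in parallel and take their product. The first has 5 states tracking whether the input so far still matches the prefix `ppq`; the second has 5 states tracking the count of `q`s, saturating at 4. A product state is a pair (one from each), accepting exactly when both do. Minimizing collapses redundant product states.
7 states suffice.
        p   q  
>  s0   s1  s2 
   s1   s3  s2 
   s2   s2  s2 
   s3   s2  s4 
 * s4   s4  s5 
 * s5   s5  s6 
 * s6   s6  s2 
(> = start, * = accepting)

start=s0 accept=s4,s5,s6 s0-p->s1 s0-q->s2 s1-p->s3 s1-q->s2 s2-p->s2 s2-q->s2 s3-p->s2 s3-q->s4 s4-p->s4 s4-q->s5 s5-p->s5 s5-q->s6 s6-p->s6 s6-q->s2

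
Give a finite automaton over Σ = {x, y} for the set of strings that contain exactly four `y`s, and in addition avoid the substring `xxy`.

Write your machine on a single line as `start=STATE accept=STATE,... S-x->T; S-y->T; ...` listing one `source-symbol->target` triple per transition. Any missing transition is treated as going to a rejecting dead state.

Build one automaton per condition and run them in lockstep. The first has 6 states tracking the count of `y`s, saturating at 5; the second has 4 states tracking partial matches of the forbidden pattern `xxy`. A product state is a pair (one from each), accepting exactly when both do. After merging equivalent states the machine shrinks.
        x   y  
>  q0   q1  q2 
   q1   q3  q2 
   q2   q4  q5 
   q3   q3  q3 
   q4   q3  q5 
   q5   q6  q7 
   q6   q3  q7 
   q7   q8  q9 
   q8   q3  q9 
 * q9   q9  q3 
(> = start, * = accepting)

start=q0; accept=q9; q0-x->q1; q0-y->q2; q1-x->q3; q1-y->q2; q2-x->q4; q2-y->q5; q3-x->q3; q3-y->q3; q4-x->q3; q4-y->q5; q5-x->q6; q5-y->q7; q6-x->q3; q6-y->q7; q7-x->q8; q7-y->q9; q8-x->q3; q8-y->q9; q9-x->q9; q9-y->q3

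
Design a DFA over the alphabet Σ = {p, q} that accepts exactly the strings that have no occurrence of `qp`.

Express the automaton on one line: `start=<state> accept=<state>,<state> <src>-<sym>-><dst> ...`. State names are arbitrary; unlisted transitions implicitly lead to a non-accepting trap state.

start=A accept=A,B A-p->A A-q->B B-p->C B-q->B C-p->C C-q->C

Track partial matches of the forbidden pattern `qp`. State C is a dead state reached once `qp` has occurred; every other state accepts. A means no part of `qp` is currently matched.
       p  q 
>* A   A  B 
 * B   C  B 
   C   C  C 
(> = start, * = accepting)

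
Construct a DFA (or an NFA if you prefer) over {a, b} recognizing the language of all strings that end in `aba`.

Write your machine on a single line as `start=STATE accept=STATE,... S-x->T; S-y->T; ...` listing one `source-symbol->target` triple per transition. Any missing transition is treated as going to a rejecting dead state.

Let each state record the length of the longest suffix of the input read so far that is also a prefix of `aba`. s1 means the last symbol is `a`; s2 means the last 2 symbols are `ab`; s3 means the last 3 symbols are `aba`. Accept only at s3, where the string currently ends in `aba`.
4 states suffice.
        a   b  
>  s0   s1  s0 
   s1   s1  s2 
   s2   s3  s0 
 * s3   s1  s2 
(> = start, * = accepting)

start=s0; accept=s3; s0-a->s1; s0-b->s0; s1-a->s1; s1-b->s2; s2-a->s3; s2-b->s0; s3-a->s1; s3-b->s2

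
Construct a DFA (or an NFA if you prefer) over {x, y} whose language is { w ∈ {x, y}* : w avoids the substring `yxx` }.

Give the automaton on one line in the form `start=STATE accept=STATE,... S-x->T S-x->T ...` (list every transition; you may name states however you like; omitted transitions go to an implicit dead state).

This is the complement of 'contains `yxx`'. Use the same substring-matching states — q0 through q3 holding how much of `yxx` has just been matched — but flip the accepting set: everything except the trap q3 accepts.
With 4 states:
        x   y  
>* q0   q0  q1 
 * q1   q2  q1 
 * q2   q3  q1 
   q3   q3  q3 
(> = start, * = accepting)

start=q0 accept=q0,q1,q2 q0-x->q0 q0-y->q1 q1-x->q2 q1-y->q1 q2-x->q3 q2-y->q1 q3-x->q3 q3-y->q3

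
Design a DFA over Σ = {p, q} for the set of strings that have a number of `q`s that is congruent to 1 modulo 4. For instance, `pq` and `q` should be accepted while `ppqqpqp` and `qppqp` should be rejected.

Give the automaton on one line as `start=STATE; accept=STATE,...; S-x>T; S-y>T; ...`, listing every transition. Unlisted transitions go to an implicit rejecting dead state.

start=S0; accept=S1; S0-p>S0; S0-q>S1; S1-p>S1; S1-q>S2; S2-p>S2; S2-q>S3; S3-p>S3; S3-q>S0

The only thing that matters is how many `q`s have appeared, reduced mod 4. Use one state per residue: S0 for 0, …, S3 for 3. Reading `q` moves to the next residue; anything else stays put. S1 is accepting.
A 4-state machine:
        p   q  
>  S0   S0  S1 
 * S1   S1  S2 
   S2   S2  S3 
   S3   S3  S0 
(> = start, * = accepting)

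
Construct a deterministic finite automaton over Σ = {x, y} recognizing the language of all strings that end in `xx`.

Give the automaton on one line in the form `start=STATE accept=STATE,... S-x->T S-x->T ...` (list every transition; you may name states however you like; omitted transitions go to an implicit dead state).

Let each state record the length of the longest suffix of the input read so far that is also a prefix of `xx`. S1 means the last symbol is `x`; S2 means the last 2 symbols are `xx`. Accept only at S2, where the string currently ends in `xx`.
A 3-state machine:
        x   y  
>  S0   S1  S0 
   S1   S2  S0 
 * S2   S2  S0 
(> = start, * = accepting)

start=S0 accept=S2 S0-x->S1 S0-y->S0 S1-x->S2 S1-y->S0 S2-x->S2 S2-y->S0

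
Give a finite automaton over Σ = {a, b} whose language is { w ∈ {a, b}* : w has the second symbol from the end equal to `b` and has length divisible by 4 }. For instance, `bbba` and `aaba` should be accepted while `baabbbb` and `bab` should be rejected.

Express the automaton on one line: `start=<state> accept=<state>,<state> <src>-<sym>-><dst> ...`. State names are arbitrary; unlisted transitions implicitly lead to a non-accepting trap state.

start=q0 accept=q13,q14 q0-a->q1 q0-b->q2 q1-a->q3 q1-b->q4 q2-a->q5 q2-b->q6 q3-a->q7 q3-b->q8 q4-a->q9 q4-b->q10 q5-a->q7 q5-b->q8 q6-a->q9 q6-b->q10 q7-a->q11 q7-b->q12 q8-a->q13 q8-b->q14 q9-a->q11 q9-b->q12 q10-a->q13 q10-b->q14 q11-a->q15 q11-b->q16 q12-a->q17 q12-b->q18 q13-a->q15 q13-b->q16 q14-a->q17 q14-b->q18 q15-a->q3 q15-b->q4 q16-a->q5 q16-b->q6 q17-a->q3 q17-b->q4 q18-a->q5 q18-b->q6

Handle the two conditions separately and then intersect. One (7 states) tracks the last 2 symbols read; the other (4 states) tracks the input length modulo 4. Each combined state is a pair, one component from each; accept when both components accept.
19 states suffice.
          a    b  
>  q0     q1   q2 
   q1     q3   q4 
   q2     q5   q6 
   q3     q7   q8 
   q4     q9  q10 
   q5     q7   q8 
   q6     q9  q10 
   q7    q11  q12 
   q8    q13  q14 
   q9    q11  q12 
   q10   q13  q14 
   q11   q15  q16 
   q12   q17  q18 
 * q13   q15  q16 
 * q14   q17  q18 
   q15    q3   q4 
   q16    q5   q6 
   q17    q3   q4 
   q18    q5   q6 
(> = start, * = accepting)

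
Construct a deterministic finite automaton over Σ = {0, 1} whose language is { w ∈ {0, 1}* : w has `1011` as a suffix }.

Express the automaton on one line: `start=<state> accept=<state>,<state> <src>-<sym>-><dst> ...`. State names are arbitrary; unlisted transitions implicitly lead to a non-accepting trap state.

start=q0 accept=q4 q0-0->q0 q0-1->q1 q1-0->q2 q1-1->q1 q2-0->q0 q2-1->q3 q3-0->q2 q3-1->q4 q4-0->q2 q4-1->q1

Let each state record the length of the longest suffix of the input read so far that is also a prefix of `1011`. q1 means the last symbol is `1`; q2 means the last 2 symbols are `10`; q3 means the last 3 symbols are `101`; q4 means the last 4 symbols are `1011`. Accept only at q4, where the string currently ends in `1011`.
A 5-state machine:
        0   1  
>  q0   q0  q1 
   q1   q2  q1 
   q2   q0  q3 
   q3   q2  q4 
 * q4   q2  q1 
(> = start, * = accepting)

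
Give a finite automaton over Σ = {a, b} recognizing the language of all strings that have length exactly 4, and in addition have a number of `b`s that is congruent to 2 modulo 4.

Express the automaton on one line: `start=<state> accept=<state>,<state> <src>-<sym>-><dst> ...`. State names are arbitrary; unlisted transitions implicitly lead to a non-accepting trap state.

start=S0 accept=S12 S0-a->S1 S0-b->S2 S1-a->S3 S1-b->S4 S2-a->S4 S2-b->S5 S3-a->S6 S3-b->S7 S4-a->S7 S4-b->S8 S5-a->S8 S5-b->S9 S6-a->S10 S6-b->S11 S7-a->S11 S7-b->S12 S8-a->S12 S8-b->S13 S9-a->S13 S9-b->S10 S10-a->S14 S10-b->S15 S11-a->S15 S11-b->S16 S12-a->S16 S12-b->S17 S13-a->S17 S13-b->S14 S14-a->S14 S14-b->S15 S15-a->S15 S15-b->S16 S16-a->S16 S16-b->S17 S17-a->S17 S17-b->S14

Build one automaton per condition and run them in lockstep. One (6 states) tracks the input length, saturating at 5; the other (4 states) tracks the count of `b`s modulo 4. Each combined state is a pair, one component from each; accept when both components accept.
          a    b  
>  S0     S1   S2 
   S1     S3   S4 
   S2     S4   S5 
   S3     S6   S7 
   S4     S7   S8 
   S5     S8   S9 
   S6    S10  S11 
   S7    S11  S12 
   S8    S12  S13 
   S9    S13  S10 
   S10   S14  S15 
   S11   S15  S16 
 * S12   S16  S17 
   S13   S17  S14 
   S14   S14  S15 
   S15   S15  S16 
   S16   S16  S17 
   S17   S17  S14 
(> = start, * = accepting)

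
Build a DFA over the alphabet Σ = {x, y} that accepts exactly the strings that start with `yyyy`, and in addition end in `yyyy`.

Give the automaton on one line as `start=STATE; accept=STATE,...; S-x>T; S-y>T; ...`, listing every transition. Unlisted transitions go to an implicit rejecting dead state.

Run two small machines in parallel and take their product. The first has 6 states tracking whether the input so far still matches the prefix `yyyy`; the second has 5 states tracking how much of the suffix `yyyy` has currently been matched. A product state is a pair (one from each), accepting exactly when both do. After merging equivalent states the machine shrinks.
        x   y  
>  q0   q1  q2 
   q1   q1  q1 
   q2   q1  q3 
   q3   q1  q4 
   q4   q1  q5 
 * q5   q6  q5 
   q6   q6  q7 
   q7   q6  q8 
   q8   q6  q9 
   q9   q6  q5 
(> = start, * = accepting)

start=q0; accept=q5; q0-x>q1; q0-y>q2; q1-x>q1; q1-y>q1; q2-x>q1; q2-y>q3; q3-x>q1; q3-y>q4; q4-x>q1; q4-y>q5; q5-x>q6; q5-y>q5; q6-x>q6; q6-y>q7; q7-x>q6; q7-y>q8; q8-x>q6; q8-y>q9; q9-x>q6; q9-y>q5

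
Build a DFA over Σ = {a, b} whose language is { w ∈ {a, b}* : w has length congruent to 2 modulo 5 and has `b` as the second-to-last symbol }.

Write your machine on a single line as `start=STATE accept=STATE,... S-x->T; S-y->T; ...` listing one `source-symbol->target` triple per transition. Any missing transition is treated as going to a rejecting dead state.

start=S0; accept=S5,S6; S0-a->S1; S0-b->S2; S1-a->S3; S1-b->S4; S2-a->S5; S2-b->S6; S3-a->S7; S3-b->S8; S4-a->S9; S4-b->S10; S5-a->S7; S5-b->S8; S6-a->S9; S6-b->S10; S7-a->S11; S7-b->S12; S8-a->S13; S8-b->S14; S9-a->S11; S9-b->S12; S10-a->S13; S10-b->S14; S11-a->S15; S11-b->S16; S12-a->S17; S12-b->S18; S13-a->S15; S13-b->S16; S14-a->S17; S14-b->S18; S15-a->S19; S15-b->S20; S16-a->S21; S16-b->S22; S17-a->S19; S17-b->S20; S18-a->S21; S18-b->S22; S19-a->S3; S19-b->S4; S20-a->S5; S20-b->S6; S21-a->S3; S21-b->S4; S22-a->S5; S22-b->S6

Build one automaton per condition and run them in lockstep. The first has 5 states tracking the input length modulo 5; the second has 7 states tracking the last 2 symbols read. A product state is a pair (one from each), accepting exactly when both do.
A 23-state machine:
          a    b  
>  S0     S1   S2 
   S1     S3   S4 
   S2     S5   S6 
   S3     S7   S8 
   S4     S9  S10 
 * S5     S7   S8 
 * S6     S9  S10 
   S7    S11  S12 
   S8    S13  S14 
   S9    S11  S12 
   S10   S13  S14 
   S11   S15  S16 
   S12   S17  S18 
   S13   S15  S16 
   S14   S17  S18 
   S15   S19  S20 
   S16   S21  S22 
   S17   S19  S20 
   S18   S21  S22 
   S19    S3   S4 
   S20    S5   S6 
   S21    S3   S4 
   S22    S5   S6 
(> = start, * = accepting)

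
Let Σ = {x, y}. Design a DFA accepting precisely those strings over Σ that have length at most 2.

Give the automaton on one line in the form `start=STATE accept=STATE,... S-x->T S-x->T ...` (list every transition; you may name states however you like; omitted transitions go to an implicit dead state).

start=S0 accept=S0,S1,S2 S0-x->S1 S0-y->S1 S1-x->S2 S1-y->S2 S2-x->S3 S2-y->S3 S3-x->S3 S3-y->S3

We only need to distinguish lengths 0, 1, …, 2, and '>2'. Chain S0 → S1 → S2 → S3 on every symbol, with S3 looping. Accepting states: {S0, S1, S2}.
A 4-state machine:
        x   y  
>* S0   S1  S1 
 * S1   S2  S2 
 * S2   S3  S3 
   S3   S3  S3 
(> = start, * = accepting)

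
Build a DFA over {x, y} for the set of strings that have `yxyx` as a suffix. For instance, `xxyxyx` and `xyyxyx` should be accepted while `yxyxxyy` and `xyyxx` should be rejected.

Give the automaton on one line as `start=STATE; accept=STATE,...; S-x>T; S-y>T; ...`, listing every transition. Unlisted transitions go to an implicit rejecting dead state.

start=q0; accept=q4; q0-x>q0; q0-y>q1; q1-x>q2; q1-y>q1; q2-x>q0; q2-y>q3; q3-x>q4; q3-y>q1; q4-x>q0; q4-y>q3

Let each state record the length of the longest suffix of the input read so far that is also a prefix of `yxyx`. q1 means the last symbol is `y`; q2 means the last 2 symbols are `yx`; q3 means the last 3 symbols are `yxy`; q4 means the last 4 symbols are `yxyx`. Accept only at q4, where the string currently ends in `yxyx`.
A 5-state machine:
        x   y  
>  q0   q0  q1 
   q1   q2  q1 
   q2   q0  q3 
   q3   q4  q1 
 * q4   q0  q3 
(> = start, * = accepting)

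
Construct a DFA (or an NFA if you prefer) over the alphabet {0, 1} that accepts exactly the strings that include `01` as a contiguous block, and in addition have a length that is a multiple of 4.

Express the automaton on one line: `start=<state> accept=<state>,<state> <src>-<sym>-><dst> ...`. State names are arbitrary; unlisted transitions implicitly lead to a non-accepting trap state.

Handle the two conditions separately and then intersect. One (3 states) tracks whether and how much of `01` has been seen; the other (4 states) tracks the input length modulo 4. Each combined state is a pair, one component from each; accept when both components accept.
A 12-state machine:
          0    1  
>  q0     q1   q2 
   q1     q3   q4 
   q2     q3   q5 
   q3     q6   q7 
   q4     q7   q7 
   q5     q6   q8 
   q6     q9  q10 
   q7    q10  q10 
   q8     q9   q0 
   q9     q1  q11 
 * q10   q11  q11 
   q11    q4   q4 
(> = start, * = accepting)

start=q0 accept=q10 q0-0->q1 q0-1->q2 q1-0->q3 q1-1->q4 q2-0->q3 q2-1->q5 q3-0->q6 q3-1->q7 q4-0->q7 q4-1->q7 q5-0->q6 q5-1->q8 q6-0->q9 q6-1->q10 q7-0->q10 q7-1->q10 q8-0->q9 q8-1->q0 q9-0->q1 q9-1->q11 q10-0->q11 q10-1->q11 q11-0->q4 q11-1->q4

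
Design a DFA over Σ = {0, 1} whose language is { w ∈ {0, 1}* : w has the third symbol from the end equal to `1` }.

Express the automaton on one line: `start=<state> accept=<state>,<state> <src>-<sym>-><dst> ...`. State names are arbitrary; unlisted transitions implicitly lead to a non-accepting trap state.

start=q0 accept=q11,q12,q13,q14 q0-0->q1 q0-1->q2 q1-0->q3 q1-1->q4 q2-0->q5 q2-1->q6 q3-0->q7 q3-1->q8 q4-0->q9 q4-1->q10 q5-0->q11 q5-1->q12 q6-0->q13 q6-1->q14 q7-0->q7 q7-1->q8 q8-0->q9 q8-1->q10 q9-0->q11 q9-1->q12 q10-0->q13 q10-1->q14 q11-0->q7 q11-1->q8 q12-0->q9 q12-1->q10 q13-0->q11 q13-1->q12 q14-0->q13 q14-1->q14

Because acceptance depends on a position counted from the end, the machine has to buffer the most recent 3 symbols. Make each state the string of the last up-to-3 symbols read; on input `x` shift the window left and append `x`. Accept when the buffered window has length 3 and begins with `1`.
With 15 states:
          0    1  
>  q0     q1   q2 
   q1     q3   q4 
   q2     q5   q6 
   q3     q7   q8 
   q4     q9  q10 
   q5    q11  q12 
   q6    q13  q14 
   q7     q7   q8 
   q8     q9  q10 
   q9    q11  q12 
   q10   q13  q14 
 * q11    q7   q8 
 * q12    q9  q10 
 * q13   q11  q12 
 * q14   q13  q14 
(> = start, * = accepting)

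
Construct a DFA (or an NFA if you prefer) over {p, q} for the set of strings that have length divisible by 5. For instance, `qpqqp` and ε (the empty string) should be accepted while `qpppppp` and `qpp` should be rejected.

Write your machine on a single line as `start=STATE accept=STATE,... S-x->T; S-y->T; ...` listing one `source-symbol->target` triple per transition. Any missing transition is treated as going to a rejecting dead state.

Only the length mod 5 matters, so use a 5-cycle: from any state, every input symbol moves to the next state, wrapping s4 back to s0. Mark s0 accepting.
A 5-state machine:
        p   q  
>* s0   s1  s1 
   s1   s2  s2 
   s2   s3  s3 
   s3   s4  s4 
   s4   s0  s0 
(> = start, * = accepting)

start=s0; accept=s0; s0-p->s1; s0-q->s1; s1-p->s2; s1-q->s2; s2-p->s3; s2-q->s3; s3-p->s4; s3-q->s4; s4-p->s0; s4-q->s0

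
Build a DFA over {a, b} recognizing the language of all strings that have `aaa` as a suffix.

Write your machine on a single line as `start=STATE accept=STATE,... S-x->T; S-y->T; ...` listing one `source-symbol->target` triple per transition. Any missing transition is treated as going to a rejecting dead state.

start=s0; accept=s3; s0-a->s1; s0-b->s0; s1-a->s2; s1-b->s0; s2-a->s3; s2-b->s0; s3-a->s3; s3-b->s0

Let each state record the length of the longest suffix of the input read so far that is also a prefix of `aaa`. s1 means the last symbol is `a`; s2 means the last 2 symbols are `aa`; s3 means the last 3 symbols are `aaa`. Accept only at s3, where the string currently ends in `aaa`.
        a   b  
>  s0   s1  s0 
   s1   s2  s0 
   s2   s3  s0 
 * s3   s3  s0 
(> = start, * = accepting)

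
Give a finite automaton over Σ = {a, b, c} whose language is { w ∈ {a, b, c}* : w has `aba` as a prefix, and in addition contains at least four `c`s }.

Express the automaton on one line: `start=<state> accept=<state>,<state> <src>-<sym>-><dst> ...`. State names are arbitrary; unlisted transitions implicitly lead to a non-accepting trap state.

Build one automaton per condition and run them in lockstep. The first has 5 states tracking whether the input so far still matches the prefix `aba`; the second has 6 states tracking the count of `c`s, saturating at 5. A product state is a pair (one from each), accepting exactly when both do. After merging equivalent states the machine shrinks.
9 states suffice.
        a   b   c  
>  q0   q1  q2  q2 
   q1   q2  q3  q2 
   q2   q2  q2  q2 
   q3   q4  q2  q2 
   q4   q4  q4  q5 
   q5   q5  q5  q6 
   q6   q6  q6  q7 
   q7   q7  q7  q8 
 * q8   q8  q8  q8 
(> = start, * = accepting)

start=q0 accept=q8 q0-a->q1 q0-b->q2 q0-c->q2 q1-a->q2 q1-b->q3 q1-c->q2 q2-a->q2 q2-b->q2 q2-c->q2 q3-a->q4 q3-b->q2 q3-c->q2 q4-a->q4 q4-b->q4 q4-c->q5 q5-a->q5 q5-b->q5 q5-c->q6 q6-a->q6 q6-b->q6 q6-c->q7 q7-a->q7 q7-b->q7 q7-c->q8 q8-a->q8 q8-b->q8 q8-c->q8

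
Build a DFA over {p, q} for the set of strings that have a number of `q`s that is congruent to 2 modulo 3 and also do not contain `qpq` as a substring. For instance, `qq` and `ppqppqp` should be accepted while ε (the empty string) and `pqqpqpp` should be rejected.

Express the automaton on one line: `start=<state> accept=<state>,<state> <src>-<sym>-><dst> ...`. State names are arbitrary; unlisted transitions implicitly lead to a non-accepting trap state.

start=A accept=D,G,J A-p->A A-q->B B-p->C B-q->D C-p->E C-q->F D-p->G D-q->H E-p->E E-q->D F-p->F F-q->I G-p->J G-q->I H-p->K H-q->B I-p->I I-q->L J-p->J J-q->H K-p->A K-q->L L-p->L L-q->F

Build one automaton per condition and run them in lockstep. The first has 3 states tracking the count of `q`s modulo 3; the second has 4 states tracking partial matches of the forbidden pattern `qpq`. A product state is a pair (one from each), accepting exactly when both do.
A 12-state machine:
       p  q 
>  A   A  B 
   B   C  D 
   C   E  F 
 * D   G  H 
   E   E  D 
   F   F  I 
 * G   J  I 
   H   K  B 
   I   I  L 
 * J   J  H 
   K   A  L 
   L   L  F 
(> = start, * = accepting)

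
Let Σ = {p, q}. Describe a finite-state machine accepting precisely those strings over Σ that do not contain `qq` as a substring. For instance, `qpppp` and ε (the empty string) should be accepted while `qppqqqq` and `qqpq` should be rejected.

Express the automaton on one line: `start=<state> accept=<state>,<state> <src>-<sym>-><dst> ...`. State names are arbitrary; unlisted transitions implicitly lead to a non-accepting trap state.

This is the complement of 'contains `qq`'. Use the same substring-matching states — A through C holding how much of `qq` has just been matched — but flip the accepting set: everything except the trap C accepts.
3 states suffice.
       p  q 
>* A   A  B 
 * B   A  C 
   C   C  C 
(> = start, * = accepting)

start=A accept=A,B A-p->A A-q->B B-p->A B-q->C C-p->C C-q->C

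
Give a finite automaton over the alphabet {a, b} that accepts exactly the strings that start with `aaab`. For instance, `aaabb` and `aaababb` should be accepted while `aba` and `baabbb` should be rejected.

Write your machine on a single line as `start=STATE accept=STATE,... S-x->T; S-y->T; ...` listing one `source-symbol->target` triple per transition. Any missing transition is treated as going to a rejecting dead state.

start=q0; accept=q4; q0-a->q1; q0-b->q5; q1-a->q2; q1-b->q5; q2-a->q3; q2-b->q5; q3-a->q5; q3-b->q4; q4-a->q4; q4-b->q4; q5-a->q5; q5-b->q5

Walk along `aaab` while the input agrees: from q0 take `a` to q1, and so on. Any deviation drops to the rejecting sink q5. Once q4 is reached the prefix is confirmed and every continuation is accepted.
        a   b  
>  q0   q1  q5 
   q1   q2  q5 
   q2   q3  q5 
   q3   q5  q4 
 * q4   q4  q4 
   q5   q5  q5 
(> = start, * = accepting)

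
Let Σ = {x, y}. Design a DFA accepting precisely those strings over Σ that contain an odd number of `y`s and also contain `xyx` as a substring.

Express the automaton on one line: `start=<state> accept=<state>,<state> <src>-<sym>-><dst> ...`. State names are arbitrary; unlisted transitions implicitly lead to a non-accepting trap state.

Run two small machines in parallel and take their product. The first has 2 states tracking the count of `y`s modulo 2; the second has 4 states tracking whether and how much of `xyx` has been seen. A product state is a pair (one from each), accepting exactly when both do.
An 8-state machine:
        x   y  
>  q0   q1  q2 
   q1   q1  q3 
   q2   q4  q0 
   q3   q5  q0 
   q4   q4  q6 
 * q5   q5  q7 
   q6   q7  q2 
   q7   q7  q5 
(> = start, * = accepting)

start=q0 accept=q5 q0-x->q1 q0-y->q2 q1-x->q1 q1-y->q3 q2-x->q4 q2-y->q0 q3-x->q5 q3-y->q0 q4-x->q4 q4-y->q6 q5-x->q5 q5-y->q7 q6-x->q7 q6-y->q2 q7-x->q7 q7-y->q5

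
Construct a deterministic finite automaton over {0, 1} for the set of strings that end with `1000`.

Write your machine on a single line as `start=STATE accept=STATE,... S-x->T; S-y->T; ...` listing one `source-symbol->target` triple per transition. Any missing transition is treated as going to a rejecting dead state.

Remember how much of `1000` the current input suffix matches. State s0 means no match yet; s1 means the last symbol is `1`; s2 means the last 2 symbols are `10`; s3 means the last 3 symbols are `100`; s4 means the last 4 symbols are `1000`. Only s4 accepts. On a mismatch, fall back to the longest proper suffix that is still a prefix of `1000`.
        0   1  
>  s0   s0  s1 
   s1   s2  s1 
   s2   s3  s1 
   s3   s4  s1 
 * s4   s0  s1 
(> = start, * = accepting)

start=s0; accept=s4; s0-0->s0; s0-1->s1; s1-0->s2; s1-1->s1; s2-0->s3; s2-1->s1; s3-0->s4; s3-1->s1; s4-0->s0; s4-1->s1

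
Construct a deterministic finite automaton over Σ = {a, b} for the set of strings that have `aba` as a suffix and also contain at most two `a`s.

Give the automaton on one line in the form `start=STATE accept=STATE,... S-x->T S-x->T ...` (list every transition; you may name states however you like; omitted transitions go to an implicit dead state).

start=q0 accept=q6 q0-a->q1 q0-b->q0 q1-a->q2 q1-b->q3 q2-a->q4 q2-b->q5 q3-a->q6 q3-b->q7 q4-a->q4 q4-b->q8 q5-a->q9 q5-b->q10 q6-a->q4 q6-b->q5 q7-a->q2 q7-b->q7 q8-a->q9 q8-b->q11 q9-a->q4 q9-b->q8 q10-a->q4 q10-b->q10 q11-a->q4 q11-b->q11

Run two small machines in parallel and take their product. The first has 4 states tracking how much of the suffix `aba` has currently been matched; the second has 4 states tracking the count of `a`s, saturating at 3. A product state is a pair (one from each), accepting exactly when both do.
A 12-state machine:
          a    b  
>  q0     q1   q0 
   q1     q2   q3 
   q2     q4   q5 
   q3     q6   q7 
   q4     q4   q8 
   q5     q9  q10 
 * q6     q4   q5 
   q7     q2   q7 
   q8     q9  q11 
   q9     q4   q8 
   q10    q4  q10 
   q11    q4  q11 
(> = start, * = accepting)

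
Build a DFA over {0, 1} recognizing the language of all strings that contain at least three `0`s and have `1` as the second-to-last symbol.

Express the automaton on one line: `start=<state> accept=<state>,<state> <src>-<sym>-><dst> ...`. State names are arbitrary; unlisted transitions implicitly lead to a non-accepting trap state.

Run two small machines in parallel and take their product. The first has 5 states tracking the count of `0`s, saturating at 4; the second has 7 states tracking the last 2 symbols read. A product state is a pair (one from each), accepting exactly when both do. After merging equivalent states the machine shrinks.
With 8 states:
        0   1  
>  S0   S1  S0 
   S1   S2  S1 
   S2   S3  S4 
   S3   S3  S5 
   S4   S6  S4 
   S5   S6  S7 
 * S6   S3  S5 
 * S7   S6  S7 
(> = start, * = accepting)

start=S0 accept=S6,S7 S0-0->S1 S0-1->S0 S1-0->S2 S1-1->S1 S2-0->S3 S2-1->S4 S3-0->S3 S3-1->S5 S4-0->S6 S4-1->S4 S5-0->S6 S5-1->S7 S6-0->S3 S6-1->S5 S7-0->S6 S7-1->S7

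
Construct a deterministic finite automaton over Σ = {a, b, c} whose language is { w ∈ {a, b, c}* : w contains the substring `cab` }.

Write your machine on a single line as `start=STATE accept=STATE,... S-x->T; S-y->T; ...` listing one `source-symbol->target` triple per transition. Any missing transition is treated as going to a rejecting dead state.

Track how much of `cab` has been matched so far: state S0 is no progress, S3 is the absorbing accept state reached once `cab` has occurred. Intermediate states record partial matches; on a mismatch, fall back to the longest reusable overlap.
        a   b   c  
>  S0   S0  S0  S1 
   S1   S2  S0  S1 
   S2   S0  S3  S1 
 * S3   S3  S3  S3 
(> = start, * = accepting)

start=S0; accept=S3; S0-a->S0; S0-b->S0; S0-c->S1; S1-a->S2; S1-b->S0; S1-c->S1; S2-a->S0; S2-b->S3; S2-c->S1; S3-a->S3; S3-b->S3; S3-c->S3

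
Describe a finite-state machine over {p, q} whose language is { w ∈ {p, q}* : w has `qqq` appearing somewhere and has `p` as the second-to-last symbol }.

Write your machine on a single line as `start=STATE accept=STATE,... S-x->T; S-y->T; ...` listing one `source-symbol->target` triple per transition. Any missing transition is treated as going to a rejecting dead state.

start=s0; accept=s9,s10; s0-p->s1; s0-q->s2; s1-p->s3; s1-q->s4; s2-p->s5; s2-q->s6; s3-p->s3; s3-q->s4; s4-p->s5; s4-q->s6; s5-p->s3; s5-q->s4; s6-p->s5; s6-q->s7; s7-p->s8; s7-q->s7; s8-p->s9; s8-q->s10; s9-p->s9; s9-q->s10; s10-p->s8; s10-q->s7

Handle the two conditions separately and then intersect. The first has 4 states tracking whether and how much of `qqq` has been seen; the second has 7 states tracking the last 2 symbols read. A product state is a pair (one from each), accepting exactly when both do.
With 11 states:
          p    q  
>  s0     s1   s2 
   s1     s3   s4 
   s2     s5   s6 
   s3     s3   s4 
   s4     s5   s6 
   s5     s3   s4 
   s6     s5   s7 
   s7     s8   s7 
   s8     s9  s10 
 * s9     s9  s10 
 * s10    s8   s7 
(> = start, * = accepting)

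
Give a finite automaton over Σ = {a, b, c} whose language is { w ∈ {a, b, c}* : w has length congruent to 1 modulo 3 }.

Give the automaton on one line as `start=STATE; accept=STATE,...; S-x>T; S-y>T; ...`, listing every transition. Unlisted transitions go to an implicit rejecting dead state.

Count input length modulo 3: every symbol advances one step around the cycle s0 → s1 → s2 → s0. Accept at s1.
A 3-state machine:
        a   b   c  
>  s0   s1  s1  s1 
 * s1   s2  s2  s2 
   s2   s0  s0  s0 
(> = start, * = accepting)

start=s0; accept=s1; s0-a>s1; s0-b>s1; s0-c>s1; s1-a>s2; s1-b>s2; s1-c>s2; s2-a>s0; s2-b>s0; s2-c>s0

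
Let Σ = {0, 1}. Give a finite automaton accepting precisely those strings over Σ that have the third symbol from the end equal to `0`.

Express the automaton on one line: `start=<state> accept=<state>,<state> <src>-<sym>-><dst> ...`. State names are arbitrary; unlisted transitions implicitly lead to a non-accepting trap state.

Because acceptance depends on a position counted from the end, the machine has to buffer the most recent 3 symbols. Make each state the string of the last up-to-3 symbols read; on input `x` shift the window left and append `x`. Accept when the buffered window has length 3 and begins with `0`.
With 15 states:
          0    1  
>  q0     q1   q2 
   q1     q3   q4 
   q2     q5   q6 
   q3     q7   q8 
   q4     q9  q10 
   q5    q11  q12 
   q6    q13  q14 
 * q7     q7   q8 
 * q8     q9  q10 
 * q9    q11  q12 
 * q10   q13  q14 
   q11    q7   q8 
   q12    q9  q10 
   q13   q11  q12 
   q14   q13  q14 
(> = start, * = accepting)

start=q0 accept=q7,q8,q9,q10 q0-0->q1 q0-1->q2 q1-0->q3 q1-1->q4 q2-0->q5 q2-1->q6 q3-0->q7 q3-1->q8 q4-0->q9 q4-1->q10 q5-0->q11 q5-1->q12 q6-0->q13 q6-1->q14 q7-0->q7 q7-1->q8 q8-0->q9 q8-1->q10 q9-0->q11 q9-1->q12 q10-0->q13 q10-1->q14 q11-0->q7 q11-1->q8 q12-0->q9 q12-1->q10 q13-0->q11 q13-1->q12 q14-0->q13 q14-1->q14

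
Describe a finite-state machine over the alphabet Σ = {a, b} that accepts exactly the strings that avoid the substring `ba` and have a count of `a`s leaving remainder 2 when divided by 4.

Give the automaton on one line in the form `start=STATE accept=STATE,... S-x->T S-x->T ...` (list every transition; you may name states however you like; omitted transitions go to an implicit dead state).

Build one automaton per condition and run them in lockstep. One (3 states) tracks partial matches of the forbidden pattern `ba`; the other (4 states) tracks the count of `a`s modulo 4. Each combined state is a pair, one component from each; accept when both components accept. Equivalent product states are then merged.
With 6 states:
        a   b  
>  S0   S1  S2 
   S1   S3  S2 
   S2   S2  S2 
 * S3   S4  S5 
   S4   S0  S2 
 * S5   S2  S5 
(> = start, * = accepting)

start=S0 accept=S3,S5 S0-a->S1 S0-b->S2 S1-a->S3 S1-b->S2 S2-a->S2 S2-b->S2 S3-a->S4 S3-b->S5 S4-a->S0 S4-b->S2 S5-a->S2 S5-b->S5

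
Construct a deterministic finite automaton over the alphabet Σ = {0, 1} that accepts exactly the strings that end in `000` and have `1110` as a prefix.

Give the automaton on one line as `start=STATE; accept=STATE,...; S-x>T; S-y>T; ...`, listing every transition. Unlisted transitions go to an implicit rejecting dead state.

Handle the two conditions separately and then intersect. One (4 states) tracks how much of the suffix `000` has currently been matched; the other (6 states) tracks whether the input so far still matches the prefix `1110`. Each combined state is a pair, one component from each; accept when both components accept. After merging equivalent states the machine shrinks.
A 9-state machine:
        0   1  
>  S0   S1  S2 
   S1   S1  S1 
   S2   S1  S3 
   S3   S1  S4 
   S4   S5  S1 
   S5   S6  S7 
   S6   S8  S7 
   S7   S5  S7 
 * S8   S8  S7 
(> = start, * = accepting)

start=S0; accept=S8; S0-0>S1; S0-1>S2; S1-0>S1; S1-1>S1; S2-0>S1; S2-1>S3; S3-0>S1; S3-1>S4; S4-0>S5; S4-1>S1; S5-0>S6; S5-1>S7; S6-0>S8; S6-1>S7; S7-0>S5; S7-1>S7; S8-0>S8; S8-1>S7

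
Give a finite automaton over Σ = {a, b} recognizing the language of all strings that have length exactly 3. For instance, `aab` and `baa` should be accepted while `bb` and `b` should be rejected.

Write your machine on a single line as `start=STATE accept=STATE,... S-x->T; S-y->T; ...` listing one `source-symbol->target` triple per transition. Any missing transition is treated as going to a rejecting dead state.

We only need to distinguish lengths 0, 1, …, 3, and '>3'. Chain q0 → q1 → q2 → q3 → q4 on every symbol, with q4 looping. Accepting states: {q3}.
        a   b  
>  q0   q1  q1 
   q1   q2  q2 
   q2   q3  q3 
 * q3   q4  q4 
   q4   q4  q4 
(> = start, * = accepting)

start=q0; accept=q3; q0-a->q1; q0-b->q1; q1-a->q2; q1-b->q2; q2-a->q3; q2-b->q3; q3-a->q4; q3-b->q4; q4-a->q4; q4-b->q4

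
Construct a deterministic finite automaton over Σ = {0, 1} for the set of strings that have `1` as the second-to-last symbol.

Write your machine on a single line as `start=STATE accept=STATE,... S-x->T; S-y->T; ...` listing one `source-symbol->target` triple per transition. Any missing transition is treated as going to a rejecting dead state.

start=q0; accept=q5,q6; q0-0->q1; q0-1->q2; q1-0->q3; q1-1->q4; q2-0->q5; q2-1->q6; q3-0->q3; q3-1->q4; q4-0->q5; q4-1->q6; q5-0->q3; q5-1->q4; q6-0->q5; q6-1->q6

A DFA must remember the last 2 symbols (since which symbol is second-to-last isn't known until the input ends). Use one state per possible window of the last ≤2 symbols; accept from those whose window starts with `1`.
With 7 states:
        0   1  
>  q0   q1  q2 
   q1   q3  q4 
   q2   q5  q6 
   q3   q3  q4 
   q4   q5  q6 
 * q5   q3  q4 
 * q6   q5  q6 
(> = start, * = accepting)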